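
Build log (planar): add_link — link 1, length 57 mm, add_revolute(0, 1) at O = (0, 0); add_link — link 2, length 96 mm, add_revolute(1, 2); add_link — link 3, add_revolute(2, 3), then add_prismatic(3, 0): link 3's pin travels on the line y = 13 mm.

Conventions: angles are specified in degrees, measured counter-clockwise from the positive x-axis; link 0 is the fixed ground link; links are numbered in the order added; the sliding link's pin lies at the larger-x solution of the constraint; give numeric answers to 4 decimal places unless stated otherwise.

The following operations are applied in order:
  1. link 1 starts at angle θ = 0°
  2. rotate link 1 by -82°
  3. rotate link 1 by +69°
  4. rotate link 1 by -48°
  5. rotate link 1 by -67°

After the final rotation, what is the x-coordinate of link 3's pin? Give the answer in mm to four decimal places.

geometry: r = 57 mm, L = 96 mm, e = 13 mm; θ starts at 0°
rotate link 1 by -82°: θ ← 0° -82° = -82°
rotate link 1 by +69°: θ ← -82° +69° = -13°
rotate link 1 by -48°: θ ← -13° -48° = -61°
rotate link 1 by -67°: θ ← -61° -67° = -128°
crank pin P = (r cos θ, r sin θ) = (-35.092704, -44.916613)
h = r sin θ − e = -44.916613 − 13 = -57.916613
x = r cos θ + √(L² − h²) = -35.092704 + 76.561517 = 41.468813

41.4688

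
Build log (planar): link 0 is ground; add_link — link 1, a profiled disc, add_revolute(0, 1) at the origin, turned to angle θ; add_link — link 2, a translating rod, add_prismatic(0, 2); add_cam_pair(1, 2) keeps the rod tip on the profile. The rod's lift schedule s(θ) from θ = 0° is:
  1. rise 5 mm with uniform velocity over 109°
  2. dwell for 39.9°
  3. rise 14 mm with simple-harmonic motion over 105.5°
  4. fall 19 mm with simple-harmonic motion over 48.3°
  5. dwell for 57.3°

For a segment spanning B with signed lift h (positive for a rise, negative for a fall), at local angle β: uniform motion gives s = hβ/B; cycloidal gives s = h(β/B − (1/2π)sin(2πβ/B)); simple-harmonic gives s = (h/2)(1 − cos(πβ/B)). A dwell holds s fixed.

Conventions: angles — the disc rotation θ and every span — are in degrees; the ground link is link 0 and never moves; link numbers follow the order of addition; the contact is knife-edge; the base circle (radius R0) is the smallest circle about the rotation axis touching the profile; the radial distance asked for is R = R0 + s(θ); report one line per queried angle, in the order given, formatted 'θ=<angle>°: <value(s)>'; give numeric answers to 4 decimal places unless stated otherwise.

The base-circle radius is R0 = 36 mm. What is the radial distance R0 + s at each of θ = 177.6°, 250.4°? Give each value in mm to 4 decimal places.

seg 1 [0°–109°] uniform, h=5: full span → s += 5 → s = 5.0000
seg 2 [109°–148.9°] dwell: s stays 5.0000
seg 3 [148.9°–254.4°] simple-harmonic, h=14: θ=177.6° here. β=28.7, B=105.5. 14/2·(1 − cos(π·0.2720)) = 2.4045 → s = 7.4045
seg 3 [148.9°–254.4°] simple-harmonic, h=14: θ=250.4° here. β=101.5, B=105.5. 14/2·(1 − cos(π·0.9621)) = 13.9504 → s = 18.9504
θ=177.6°: R = R0 + s = 36 + 7.4045 = 43.4045
θ=250.4°: R = R0 + s = 36 + 18.9504 = 54.9504

θ=177.6°: 43.4045
θ=250.4°: 54.9504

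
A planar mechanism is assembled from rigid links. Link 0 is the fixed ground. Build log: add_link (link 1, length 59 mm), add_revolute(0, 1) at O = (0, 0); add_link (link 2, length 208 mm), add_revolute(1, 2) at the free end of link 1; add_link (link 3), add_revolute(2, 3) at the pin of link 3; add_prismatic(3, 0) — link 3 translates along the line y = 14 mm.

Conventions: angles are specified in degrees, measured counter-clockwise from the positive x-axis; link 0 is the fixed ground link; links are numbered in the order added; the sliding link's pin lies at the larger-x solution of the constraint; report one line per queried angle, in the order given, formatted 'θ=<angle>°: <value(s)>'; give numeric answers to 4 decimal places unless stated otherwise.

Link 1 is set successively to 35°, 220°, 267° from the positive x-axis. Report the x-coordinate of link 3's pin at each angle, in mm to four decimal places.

geometry: r = 59 mm, L = 208 mm, e = 14 mm
θ=35°: crank pin P = (r cos θ, r sin θ) = (48.329971, 33.841010)
θ=35°: h = r sin θ − e = 33.841010 − 14 = 19.841010
θ=35°: x = r cos θ + √(L² − h²) = 48.329971 + 207.051526 = 255.381496
θ=220°: crank pin P = (r cos θ, r sin θ) = (-45.196622, -37.924469)
θ=220°: h = r sin θ − e = -37.924469 − 14 = -51.924469
θ=220°: x = r cos θ + √(L² − h²) = -45.196622 + 201.414621 = 156.217999
θ=267°: crank pin P = (r cos θ, r sin θ) = (-3.087821, -58.919143)
θ=267°: h = r sin θ − e = -58.919143 − 14 = -72.919143
θ=267°: x = r cos θ + √(L² − h²) = -3.087821 + 194.799381 = 191.711559

θ=35°: 255.3815
θ=220°: 156.2180
θ=267°: 191.7116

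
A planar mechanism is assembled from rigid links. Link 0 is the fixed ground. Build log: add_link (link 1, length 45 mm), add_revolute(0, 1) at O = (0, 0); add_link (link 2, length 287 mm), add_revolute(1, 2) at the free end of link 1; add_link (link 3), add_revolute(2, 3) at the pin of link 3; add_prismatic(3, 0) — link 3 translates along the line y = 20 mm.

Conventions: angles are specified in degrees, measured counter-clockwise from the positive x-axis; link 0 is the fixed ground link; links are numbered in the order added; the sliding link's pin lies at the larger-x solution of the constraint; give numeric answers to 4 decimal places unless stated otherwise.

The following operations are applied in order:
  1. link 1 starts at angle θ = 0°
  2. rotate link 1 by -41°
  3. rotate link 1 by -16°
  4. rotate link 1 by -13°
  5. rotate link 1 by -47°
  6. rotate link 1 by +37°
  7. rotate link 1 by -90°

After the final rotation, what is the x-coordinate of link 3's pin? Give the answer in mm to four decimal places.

geometry: r = 45 mm, L = 287 mm, e = 20 mm; θ starts at 0°
rotate link 1 by -41°: θ ← 0° -41° = -41°
rotate link 1 by -16°: θ ← -41° -16° = -57°
rotate link 1 by -13°: θ ← -57° -13° = -70°
rotate link 1 by -47°: θ ← -70° -47° = -117°
rotate link 1 by +37°: θ ← -117° +37° = -80°
rotate link 1 by -90°: θ ← -80° -90° = -170°
crank pin P = (r cos θ, r sin θ) = (-44.316349, -7.814168)
h = r sin θ − e = -7.814168 − 20 = -27.814168
x = r cos θ + √(L² − h²) = -44.316349 + 285.649037 = 241.332688

241.3327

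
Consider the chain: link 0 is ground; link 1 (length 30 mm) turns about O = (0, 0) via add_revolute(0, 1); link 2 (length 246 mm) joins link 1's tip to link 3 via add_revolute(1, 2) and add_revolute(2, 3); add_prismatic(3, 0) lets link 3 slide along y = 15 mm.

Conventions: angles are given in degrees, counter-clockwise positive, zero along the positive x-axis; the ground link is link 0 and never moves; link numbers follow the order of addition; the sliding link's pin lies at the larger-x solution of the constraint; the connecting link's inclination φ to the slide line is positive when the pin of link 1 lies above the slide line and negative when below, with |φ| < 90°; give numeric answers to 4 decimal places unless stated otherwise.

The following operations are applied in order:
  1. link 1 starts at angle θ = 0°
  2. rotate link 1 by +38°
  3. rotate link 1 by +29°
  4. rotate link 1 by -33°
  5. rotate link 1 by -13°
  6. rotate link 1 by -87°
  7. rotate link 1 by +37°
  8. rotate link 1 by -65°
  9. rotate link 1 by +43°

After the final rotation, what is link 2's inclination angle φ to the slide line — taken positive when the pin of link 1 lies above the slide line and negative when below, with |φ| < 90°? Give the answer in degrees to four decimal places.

geometry: r = 30 mm, L = 246 mm, e = 15 mm; θ starts at 0°
rotate link 1 by +38°: θ ← 0° +38° = 38°
rotate link 1 by +29°: θ ← 38° +29° = 67°
rotate link 1 by -33°: θ ← 67° -33° = 34°
rotate link 1 by -13°: θ ← 34° -13° = 21°
rotate link 1 by -87°: θ ← 21° -87° = -66°
rotate link 1 by +37°: θ ← -66° +37° = -29°
rotate link 1 by -65°: θ ← -29° -65° = -94°
rotate link 1 by +43°: θ ← -94° +43° = -51°
h = r sin θ − e = -23.314379 − 15 = -38.314379
sin φ = h / L = -38.314379 / 246 = -0.15574951
φ = arcsin(-0.15574951) = -8.960268°

-8.9603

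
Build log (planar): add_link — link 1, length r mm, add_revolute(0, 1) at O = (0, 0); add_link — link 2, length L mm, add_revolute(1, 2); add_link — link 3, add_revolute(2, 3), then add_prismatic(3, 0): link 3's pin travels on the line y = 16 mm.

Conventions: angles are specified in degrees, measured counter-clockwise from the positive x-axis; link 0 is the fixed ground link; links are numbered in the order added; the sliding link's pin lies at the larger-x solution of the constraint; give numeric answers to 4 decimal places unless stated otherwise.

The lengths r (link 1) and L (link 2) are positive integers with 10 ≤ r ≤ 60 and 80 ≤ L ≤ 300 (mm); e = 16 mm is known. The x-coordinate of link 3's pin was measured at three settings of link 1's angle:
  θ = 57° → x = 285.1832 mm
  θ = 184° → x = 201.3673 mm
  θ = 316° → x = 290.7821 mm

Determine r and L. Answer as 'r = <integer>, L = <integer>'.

constraint per measurement: (x − r cos θ)² + (r sin θ − e)² = L²
subtracting the θ₁ and θ₂ equations cancels the r² and L² terms:
r = (x₁² − x₂²) / (2[(x₁cos θ₁ + e sin θ₁) − (x₂cos θ₂ + e sin θ₂)]) = 55.0000 → r = 55
L² = (x₁ − r cos θ₁)² + (r sin θ₁ − e)² = 66048.9880 → L = 257.0000 → L = 257
check at θ₃=316°: x = 290.7821 (printed 290.7821) ✓

r = 55, L = 257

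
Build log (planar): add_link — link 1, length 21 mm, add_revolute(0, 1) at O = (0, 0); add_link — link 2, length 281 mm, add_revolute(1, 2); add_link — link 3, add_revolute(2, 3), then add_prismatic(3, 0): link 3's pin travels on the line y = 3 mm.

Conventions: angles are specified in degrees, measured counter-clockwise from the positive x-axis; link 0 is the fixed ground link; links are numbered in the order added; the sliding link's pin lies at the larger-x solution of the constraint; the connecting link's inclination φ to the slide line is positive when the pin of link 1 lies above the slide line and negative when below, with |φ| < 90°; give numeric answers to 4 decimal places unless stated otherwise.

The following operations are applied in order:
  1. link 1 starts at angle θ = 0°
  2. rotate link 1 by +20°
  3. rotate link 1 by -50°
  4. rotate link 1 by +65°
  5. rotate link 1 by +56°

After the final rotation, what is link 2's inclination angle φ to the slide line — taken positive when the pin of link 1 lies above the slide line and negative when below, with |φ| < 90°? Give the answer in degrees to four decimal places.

geometry: r = 21 mm, L = 281 mm, e = 3 mm; θ starts at 0°
rotate link 1 by +20°: θ ← 0° +20° = 20°
rotate link 1 by -50°: θ ← 20° -50° = -30°
rotate link 1 by +65°: θ ← -30° +65° = 35°
rotate link 1 by +56°: θ ← 35° +56° = 91°
h = r sin θ − e = 20.996802 − 3 = 17.996802
sin φ = h / L = 17.996802 / 281 = 0.06404556
φ = arcsin(0.06404556) = 3.672053°

3.6721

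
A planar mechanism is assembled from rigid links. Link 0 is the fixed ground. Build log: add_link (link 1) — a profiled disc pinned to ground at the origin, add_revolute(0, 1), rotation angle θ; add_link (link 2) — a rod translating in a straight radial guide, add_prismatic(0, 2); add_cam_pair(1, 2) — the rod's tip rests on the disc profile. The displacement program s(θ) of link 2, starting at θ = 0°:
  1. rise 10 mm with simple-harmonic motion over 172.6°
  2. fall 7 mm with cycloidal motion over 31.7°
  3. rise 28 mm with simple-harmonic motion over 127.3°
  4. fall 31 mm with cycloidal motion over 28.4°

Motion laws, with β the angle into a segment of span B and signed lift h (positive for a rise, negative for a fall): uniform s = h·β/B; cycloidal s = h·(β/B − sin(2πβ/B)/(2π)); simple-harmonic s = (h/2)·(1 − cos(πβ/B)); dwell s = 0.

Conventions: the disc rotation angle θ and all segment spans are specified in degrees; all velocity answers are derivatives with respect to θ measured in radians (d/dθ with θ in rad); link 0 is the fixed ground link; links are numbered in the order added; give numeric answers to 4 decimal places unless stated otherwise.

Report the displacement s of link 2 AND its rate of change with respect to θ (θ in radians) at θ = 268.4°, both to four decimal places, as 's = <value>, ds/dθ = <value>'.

seg 1 [0°–172.6°] simple-harmonic, h=10: full span → s += 10 → s = 10.0000
seg 2 [172.6°–204.3°] cycloidal, h=-7: full span → s += -7 → s = 3.0000
seg 3 [204.3°–331.6°] simple-harmonic, h=28: θ=268.4° here. β=64.1, B=127.3. 28/2·(1 − cos(π·0.5035)) = 14.1555 → s = 17.1555
velocity in seg [204.3°–331.6°] (simple-harmonic), θ in radians: β = 64.1° = 1.1188 rad, B = 127.3° = 2.2218 rad; ds/dθ = (πh/(2B)) sin(πβ/B) = (π·28/(2·2.2218)) sin(π·0.5035) = 19.794537 mm/rad

s = 17.1555, ds/dθ = 19.7945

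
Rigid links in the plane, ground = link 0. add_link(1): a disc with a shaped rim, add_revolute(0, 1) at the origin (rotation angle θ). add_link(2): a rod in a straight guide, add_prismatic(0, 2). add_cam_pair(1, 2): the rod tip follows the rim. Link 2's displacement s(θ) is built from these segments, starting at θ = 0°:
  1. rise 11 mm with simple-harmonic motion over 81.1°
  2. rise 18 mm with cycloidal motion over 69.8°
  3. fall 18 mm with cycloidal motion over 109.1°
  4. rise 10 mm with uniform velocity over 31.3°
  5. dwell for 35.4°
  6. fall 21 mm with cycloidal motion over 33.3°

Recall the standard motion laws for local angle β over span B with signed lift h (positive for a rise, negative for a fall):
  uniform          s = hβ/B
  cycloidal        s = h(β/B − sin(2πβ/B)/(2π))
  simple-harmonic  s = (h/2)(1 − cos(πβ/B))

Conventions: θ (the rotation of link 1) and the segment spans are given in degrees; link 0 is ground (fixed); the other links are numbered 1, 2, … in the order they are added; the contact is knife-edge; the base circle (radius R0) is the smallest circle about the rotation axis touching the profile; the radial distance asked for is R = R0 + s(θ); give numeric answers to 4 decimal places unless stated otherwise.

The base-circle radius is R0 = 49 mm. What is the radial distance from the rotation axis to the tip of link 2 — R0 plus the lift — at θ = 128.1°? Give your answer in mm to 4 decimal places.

segment 1 (0° to 81.1°, simple-harmonic, h = 11) is passed completely: s = 0.0000 + (11) = 11.0000
θ = 128.1° falls in segment 2 (81.1° to 150.9°, cycloidal, h = 18): β = 128.1 − 81.1 = 47°, B = 69.8°; Δs = 18·(0.6734 − sin(2π·0.6734)/(2π)) = 14.6593; s = 11.0000 + 14.6593 = 25.6593
R = R0 + s = 49 + 25.6593 = 74.6593

74.6593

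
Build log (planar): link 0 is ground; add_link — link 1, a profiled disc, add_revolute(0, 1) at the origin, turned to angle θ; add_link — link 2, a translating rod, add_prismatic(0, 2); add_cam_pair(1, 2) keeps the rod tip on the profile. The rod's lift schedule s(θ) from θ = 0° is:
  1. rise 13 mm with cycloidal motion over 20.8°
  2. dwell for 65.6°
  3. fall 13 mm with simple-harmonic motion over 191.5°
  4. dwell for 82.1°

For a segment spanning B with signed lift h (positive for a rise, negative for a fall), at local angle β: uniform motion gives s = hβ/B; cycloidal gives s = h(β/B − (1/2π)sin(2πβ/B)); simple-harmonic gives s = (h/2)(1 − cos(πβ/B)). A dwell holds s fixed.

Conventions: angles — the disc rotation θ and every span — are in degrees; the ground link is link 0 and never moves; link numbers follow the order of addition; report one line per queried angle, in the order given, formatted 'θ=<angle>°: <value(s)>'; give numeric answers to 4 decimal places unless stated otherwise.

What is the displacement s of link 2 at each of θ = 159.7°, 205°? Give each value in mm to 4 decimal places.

seg 1 [0°–20.8°] cycloidal, h=13: full span → s += 13 → s = 13.0000
seg 2 [20.8°–86.4°] dwell: s stays 13.0000
seg 3 [86.4°–277.9°] simple-harmonic, h=-13: θ=159.7° here. β=73.3, B=191.5. -13/2·(1 − cos(π·0.3828)) = -4.1598 → s = 8.8402
seg 3 [86.4°–277.9°] simple-harmonic, h=-13: θ=205° here. β=118.6, B=191.5. -13/2·(1 − cos(π·0.6193)) = -8.8799 → s = 4.1201

θ=159.7°: 8.8402
θ=205°: 4.1201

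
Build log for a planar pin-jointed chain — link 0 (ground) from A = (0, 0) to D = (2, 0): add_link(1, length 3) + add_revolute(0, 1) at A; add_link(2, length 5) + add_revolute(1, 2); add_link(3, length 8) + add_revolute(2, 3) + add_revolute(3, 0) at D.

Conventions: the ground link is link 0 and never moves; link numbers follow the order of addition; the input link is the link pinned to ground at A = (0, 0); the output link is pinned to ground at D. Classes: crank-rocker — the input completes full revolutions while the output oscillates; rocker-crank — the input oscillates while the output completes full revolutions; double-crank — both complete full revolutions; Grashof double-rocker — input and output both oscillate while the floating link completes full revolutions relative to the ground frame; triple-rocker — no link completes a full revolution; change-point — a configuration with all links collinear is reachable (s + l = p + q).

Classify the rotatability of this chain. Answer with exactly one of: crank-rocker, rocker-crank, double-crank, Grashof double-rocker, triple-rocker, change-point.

lengths: ground=2, input=3, coupler=5, output=8
sorted: s=2 (shortest), l=8 (longest), p+q=8
s + l = 10 vs p + q = 8
s + l > p + q → non-Grashof → no link fully rotates → triple-rocker

triple-rocker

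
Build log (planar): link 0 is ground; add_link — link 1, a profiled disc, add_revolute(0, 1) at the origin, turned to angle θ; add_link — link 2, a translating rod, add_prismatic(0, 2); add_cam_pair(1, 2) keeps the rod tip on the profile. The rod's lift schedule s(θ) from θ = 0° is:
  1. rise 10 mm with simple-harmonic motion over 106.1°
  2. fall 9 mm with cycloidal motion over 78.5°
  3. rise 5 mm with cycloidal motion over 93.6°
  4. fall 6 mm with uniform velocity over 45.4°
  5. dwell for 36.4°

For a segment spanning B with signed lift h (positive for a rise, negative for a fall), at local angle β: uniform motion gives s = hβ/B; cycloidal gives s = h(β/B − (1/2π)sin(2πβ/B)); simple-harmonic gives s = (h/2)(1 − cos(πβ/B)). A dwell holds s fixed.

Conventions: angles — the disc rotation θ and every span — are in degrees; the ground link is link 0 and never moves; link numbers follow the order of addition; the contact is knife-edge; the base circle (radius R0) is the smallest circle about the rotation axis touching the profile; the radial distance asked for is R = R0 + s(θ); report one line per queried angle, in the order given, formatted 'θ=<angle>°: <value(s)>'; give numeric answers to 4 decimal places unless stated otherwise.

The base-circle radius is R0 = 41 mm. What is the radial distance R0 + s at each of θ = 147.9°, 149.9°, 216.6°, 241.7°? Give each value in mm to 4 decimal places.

seg 1 [0°–106.1°] simple-harmonic, h=10: full span → s += 10 → s = 10.0000
seg 2 [106.1°–184.6°] cycloidal, h=-9: θ=147.9° here. β=41.8, B=78.5. -9·(0.5325 − sin(2π·0.5325)/(2π)) = -5.0827 → s = 4.9173
seg 2 [106.1°–184.6°] cycloidal, h=-9: θ=149.9° here. β=43.8, B=78.5. -9·(0.5580 − sin(2π·0.5580)/(2π)) = -5.5319 → s = 4.4681
seg 2 [106.1°–184.6°] cycloidal, h=-9: full span → s += -9 → s = 1.0000
seg 3 [184.6°–278.2°] cycloidal, h=5: θ=216.6° here. β=32, B=93.6. 5·(0.3419 − sin(2π·0.3419)/(2π)) = 1.0426 → s = 2.0426
seg 3 [184.6°–278.2°] cycloidal, h=5: θ=241.7° here. β=57.1, B=93.6. 5·(0.6100 − sin(2π·0.6100)/(2π)) = 3.5576 → s = 4.5576
θ=147.9°: R = R0 + s = 41 + 4.9173 = 45.9173
θ=149.9°: R = R0 + s = 41 + 4.4681 = 45.4681
θ=216.6°: R = R0 + s = 41 + 2.0426 = 43.0426
θ=241.7°: R = R0 + s = 41 + 4.5576 = 45.5576

θ=147.9°: 45.9173
θ=149.9°: 45.4681
θ=216.6°: 43.0426
θ=241.7°: 45.5576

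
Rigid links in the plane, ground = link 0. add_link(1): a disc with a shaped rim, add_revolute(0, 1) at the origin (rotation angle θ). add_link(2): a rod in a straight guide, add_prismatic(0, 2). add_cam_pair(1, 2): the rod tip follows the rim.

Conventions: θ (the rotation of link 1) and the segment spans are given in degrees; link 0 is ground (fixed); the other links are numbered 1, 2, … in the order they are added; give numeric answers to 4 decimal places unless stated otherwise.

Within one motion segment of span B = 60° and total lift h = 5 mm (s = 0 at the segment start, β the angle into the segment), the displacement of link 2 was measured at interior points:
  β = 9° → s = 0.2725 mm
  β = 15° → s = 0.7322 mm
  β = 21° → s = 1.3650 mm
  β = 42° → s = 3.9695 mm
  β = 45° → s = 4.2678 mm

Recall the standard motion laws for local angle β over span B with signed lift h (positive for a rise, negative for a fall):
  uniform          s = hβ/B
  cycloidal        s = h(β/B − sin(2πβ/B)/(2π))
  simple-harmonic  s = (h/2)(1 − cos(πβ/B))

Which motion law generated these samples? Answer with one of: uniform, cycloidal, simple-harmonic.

candidates at β/B = r: uniform s = h·r (linear in β); cycloidal s = h·(r − sin(2πr)/(2π)); simple-harmonic s = (h/2)(1 − cos(πr))
β=9°: printed 0.2725 | uniform 0.7500, cycloidal 0.1062, simple-harmonic 0.2725
β=15°: printed 0.7322 | uniform 1.2500, cycloidal 0.4542, simple-harmonic 0.7322
β=21°: printed 1.3650 | uniform 1.7500, cycloidal 1.1062, simple-harmonic 1.3650
β=42°: printed 3.9695 | uniform 3.5000, cycloidal 4.2568, simple-harmonic 3.9695
β=45°: printed 4.2678 | uniform 3.7500, cycloidal 4.5458, simple-harmonic 4.2678
only one law matches every sample → simple-harmonic

simple-harmonic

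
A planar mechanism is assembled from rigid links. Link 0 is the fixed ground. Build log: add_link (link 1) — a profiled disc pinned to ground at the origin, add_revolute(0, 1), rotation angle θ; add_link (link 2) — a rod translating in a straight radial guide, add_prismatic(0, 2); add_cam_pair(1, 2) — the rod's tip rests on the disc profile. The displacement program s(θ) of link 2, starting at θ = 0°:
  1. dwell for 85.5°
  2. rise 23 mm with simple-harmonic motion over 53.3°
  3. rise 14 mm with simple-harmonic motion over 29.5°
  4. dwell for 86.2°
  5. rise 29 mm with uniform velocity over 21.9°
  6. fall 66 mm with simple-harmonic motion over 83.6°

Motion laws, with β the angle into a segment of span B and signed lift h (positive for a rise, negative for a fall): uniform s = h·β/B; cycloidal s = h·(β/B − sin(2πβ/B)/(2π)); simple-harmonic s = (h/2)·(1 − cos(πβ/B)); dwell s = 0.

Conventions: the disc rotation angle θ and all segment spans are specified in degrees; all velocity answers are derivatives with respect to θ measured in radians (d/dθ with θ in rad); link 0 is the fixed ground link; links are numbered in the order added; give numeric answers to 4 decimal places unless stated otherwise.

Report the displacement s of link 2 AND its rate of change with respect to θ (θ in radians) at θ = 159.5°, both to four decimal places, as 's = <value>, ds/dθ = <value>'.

seg 1 [0°–85.5°] dwell: s stays 0.0000
seg 2 [85.5°–138.8°] simple-harmonic, h=23: full span → s += 23 → s = 23.0000
seg 3 [138.8°–168.3°] simple-harmonic, h=14: θ=159.5° here. β=20.7, B=29.5. 14/2·(1 − cos(π·0.7017)) = 11.1446 → s = 34.1446
velocity in seg [138.8°–168.3°] (simple-harmonic), θ in radians: β = 20.7° = 0.3613 rad, B = 29.5° = 0.5149 rad; ds/dθ = (πh/(2B)) sin(πβ/B) = (π·14/(2·0.5149)) sin(π·0.7017) = 34.420455 mm/rad

s = 34.1446, ds/dθ = 34.4205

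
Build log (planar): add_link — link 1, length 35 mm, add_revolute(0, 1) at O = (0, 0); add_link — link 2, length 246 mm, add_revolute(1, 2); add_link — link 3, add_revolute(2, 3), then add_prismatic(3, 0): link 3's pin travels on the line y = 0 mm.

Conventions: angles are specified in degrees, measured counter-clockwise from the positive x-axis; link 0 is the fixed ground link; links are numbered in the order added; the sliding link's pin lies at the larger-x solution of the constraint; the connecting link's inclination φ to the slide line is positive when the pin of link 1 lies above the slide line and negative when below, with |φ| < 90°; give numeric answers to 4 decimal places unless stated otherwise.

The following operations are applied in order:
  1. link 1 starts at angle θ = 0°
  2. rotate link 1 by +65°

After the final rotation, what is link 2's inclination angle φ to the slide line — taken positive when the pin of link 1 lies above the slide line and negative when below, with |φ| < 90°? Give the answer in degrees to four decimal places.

geometry: r = 35 mm, L = 246 mm, e = 0 mm; θ starts at 0°
rotate link 1 by +65°: θ ← 0° +65° = 65°
h = r sin θ − e = 31.720773 − 0 = 31.720773
sin φ = h / L = 31.720773 / 246 = 0.12894623
φ = arcsin(0.12894623) = 7.408703°

7.4087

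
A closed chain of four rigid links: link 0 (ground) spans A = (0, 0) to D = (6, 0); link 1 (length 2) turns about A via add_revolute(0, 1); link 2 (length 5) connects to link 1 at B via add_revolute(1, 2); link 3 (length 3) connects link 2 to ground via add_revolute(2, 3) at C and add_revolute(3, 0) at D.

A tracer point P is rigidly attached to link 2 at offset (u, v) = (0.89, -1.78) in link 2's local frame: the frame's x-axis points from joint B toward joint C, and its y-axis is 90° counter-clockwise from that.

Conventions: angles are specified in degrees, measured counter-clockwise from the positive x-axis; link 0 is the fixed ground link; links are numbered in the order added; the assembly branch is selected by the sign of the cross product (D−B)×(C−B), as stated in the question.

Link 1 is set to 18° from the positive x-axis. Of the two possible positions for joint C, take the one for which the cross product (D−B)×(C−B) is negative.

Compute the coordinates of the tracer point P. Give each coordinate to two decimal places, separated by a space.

A=(0,0), D=(6.00,0)
B = A + 2.00·(cos18°, sin18°) = (1.9021, 0.6180)
|BD| = 4.1442
circle(B,5.00) ∩ circle(D,3.00): a=4.0025, h=2.9967
  candidates: C₊=(6.3068,2.9843) cross=12.419; C₋=(5.4130,-2.9420) cross=-12.419
  branch - wants cross < 0 → take C=(5.4130,-2.9420) (cross=-12.419)
ex = (C−B)/|BC| = (0.7022,-0.7120); ey = (0.7120,0.7022)
P = B + 0.89·ex + -1.78·ey = (1.2597,-1.2655)

1.26 -1.27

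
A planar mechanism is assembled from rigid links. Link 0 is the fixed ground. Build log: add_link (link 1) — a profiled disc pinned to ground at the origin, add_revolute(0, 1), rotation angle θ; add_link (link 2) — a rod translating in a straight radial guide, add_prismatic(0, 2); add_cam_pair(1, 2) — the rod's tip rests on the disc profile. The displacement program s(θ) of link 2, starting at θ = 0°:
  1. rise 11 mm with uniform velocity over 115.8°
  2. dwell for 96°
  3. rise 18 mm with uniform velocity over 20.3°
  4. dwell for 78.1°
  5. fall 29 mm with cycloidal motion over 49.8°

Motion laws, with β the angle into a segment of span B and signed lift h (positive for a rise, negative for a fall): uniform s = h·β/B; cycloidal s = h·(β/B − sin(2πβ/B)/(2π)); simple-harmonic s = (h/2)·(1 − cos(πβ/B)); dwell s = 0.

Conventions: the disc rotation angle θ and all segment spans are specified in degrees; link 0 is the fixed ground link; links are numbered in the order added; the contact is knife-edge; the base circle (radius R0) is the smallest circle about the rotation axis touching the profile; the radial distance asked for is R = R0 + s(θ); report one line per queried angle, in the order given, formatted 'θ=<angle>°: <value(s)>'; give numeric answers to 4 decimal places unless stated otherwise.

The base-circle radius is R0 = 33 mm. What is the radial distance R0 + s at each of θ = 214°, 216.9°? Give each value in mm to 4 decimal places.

seg 1 [0°–115.8°] uniform, h=11: full span → s += 11 → s = 11.0000
seg 2 [115.8°–211.8°] dwell: s stays 11.0000
seg 3 [211.8°–232.1°] uniform, h=18: θ=214° here. β=2.2, B=20.3. 18·2.2/20.3 = 1.9507 → s = 12.9507
seg 3 [211.8°–232.1°] uniform, h=18: θ=216.9° here. β=5.1, B=20.3. 18·5.1/20.3 = 4.5222 → s = 15.5222
θ=214°: R = R0 + s = 33 + 12.9507 = 45.9507
θ=216.9°: R = R0 + s = 33 + 15.5222 = 48.5222

θ=214°: 45.9507
θ=216.9°: 48.5222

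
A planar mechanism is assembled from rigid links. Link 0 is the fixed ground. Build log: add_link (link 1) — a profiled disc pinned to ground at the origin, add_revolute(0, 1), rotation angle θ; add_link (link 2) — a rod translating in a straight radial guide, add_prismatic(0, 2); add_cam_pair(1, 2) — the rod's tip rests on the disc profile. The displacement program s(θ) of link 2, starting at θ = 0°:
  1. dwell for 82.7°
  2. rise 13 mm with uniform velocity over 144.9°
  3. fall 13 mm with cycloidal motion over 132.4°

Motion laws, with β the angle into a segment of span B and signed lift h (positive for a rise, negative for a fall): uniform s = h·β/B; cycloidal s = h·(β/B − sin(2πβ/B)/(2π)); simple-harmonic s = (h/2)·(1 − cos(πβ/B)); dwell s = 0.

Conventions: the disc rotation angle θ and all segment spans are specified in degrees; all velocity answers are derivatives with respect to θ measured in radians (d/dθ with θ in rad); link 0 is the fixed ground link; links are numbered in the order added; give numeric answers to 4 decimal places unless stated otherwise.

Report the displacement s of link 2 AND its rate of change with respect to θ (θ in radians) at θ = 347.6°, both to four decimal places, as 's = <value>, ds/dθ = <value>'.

seg 1 [0°–82.7°] dwell: s stays 0.0000
seg 2 [82.7°–227.6°] uniform, h=13: full span → s += 13 → s = 13.0000
seg 3 [227.6°–360°] cycloidal, h=-13: θ=347.6° here. β=120, B=132.4. -13·(0.9063 − sin(2π·0.9063)/(2π)) = -12.9309 → s = 0.0691
velocity in seg [227.6°–360°] (cycloidal), θ in radians: β = 120° = 2.0944 rad, B = 132.4° = 2.3108 rad; ds/dθ = (h/B)(1 − cos(2πβ/B)) = ((-13)/2.3108)(1 − cos(2π·0.9063)) = -0.946251 mm/rad

s = 0.0691, ds/dθ = -0.9463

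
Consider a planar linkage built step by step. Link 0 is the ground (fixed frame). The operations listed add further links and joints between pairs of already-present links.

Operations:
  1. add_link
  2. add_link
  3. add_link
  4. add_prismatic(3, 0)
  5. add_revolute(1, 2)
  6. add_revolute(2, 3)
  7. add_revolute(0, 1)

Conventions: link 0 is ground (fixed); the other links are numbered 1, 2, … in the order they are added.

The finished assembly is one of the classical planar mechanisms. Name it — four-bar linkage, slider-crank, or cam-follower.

links: 4 (incl. ground); joints: 3 revolute, 1 prismatic, 0 higher (cam) pair, forming one closed loop
4 links, 3 revolutes + 1 prismatic in one loop → slider-crank

slider-crank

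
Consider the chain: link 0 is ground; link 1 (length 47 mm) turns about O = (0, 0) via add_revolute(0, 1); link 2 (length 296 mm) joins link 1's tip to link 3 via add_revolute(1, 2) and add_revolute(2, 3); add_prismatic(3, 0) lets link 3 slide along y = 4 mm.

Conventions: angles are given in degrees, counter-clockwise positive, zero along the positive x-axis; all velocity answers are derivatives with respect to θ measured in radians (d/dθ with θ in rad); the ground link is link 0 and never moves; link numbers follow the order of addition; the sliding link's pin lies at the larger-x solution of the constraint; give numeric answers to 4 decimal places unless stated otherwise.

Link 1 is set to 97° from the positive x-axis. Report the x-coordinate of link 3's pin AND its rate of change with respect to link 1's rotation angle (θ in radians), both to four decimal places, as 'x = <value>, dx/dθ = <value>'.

geometry: r = 47 mm, L = 296 mm, e = 4 mm
crank pin P = (r cos θ, r sin θ) = (-5.727859, 46.649669)
h = r sin θ − e = 46.649669 − 4 = 42.649669
x = r cos θ + √(L² − h²) = -5.727859 + 292.911259 = 287.183400
dx/dθ = −r sin θ − h·r cos θ/√(L² − h²) (θ in radians; h = 42.649669) = -45.815658

x = 287.1834, dx/dθ = -45.8157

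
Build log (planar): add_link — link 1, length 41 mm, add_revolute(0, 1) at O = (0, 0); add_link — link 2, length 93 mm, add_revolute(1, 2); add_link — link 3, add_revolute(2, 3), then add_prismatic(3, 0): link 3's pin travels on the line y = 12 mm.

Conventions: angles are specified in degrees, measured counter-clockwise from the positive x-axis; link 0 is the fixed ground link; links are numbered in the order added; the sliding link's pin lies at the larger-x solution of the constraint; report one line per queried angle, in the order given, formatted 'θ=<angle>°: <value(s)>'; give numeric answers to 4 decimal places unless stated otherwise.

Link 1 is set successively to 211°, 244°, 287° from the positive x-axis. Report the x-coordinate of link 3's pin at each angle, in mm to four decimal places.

geometry: r = 41 mm, L = 93 mm, e = 12 mm
θ=211°: crank pin P = (r cos θ, r sin θ) = (-35.143859, -21.116561)
θ=211°: h = r sin θ − e = -21.116561 − 12 = -33.116561
θ=211°: x = r cos θ + √(L² − h²) = -35.143859 + 86.903932 = 51.760073
θ=244°: crank pin P = (r cos θ, r sin θ) = (-17.973217, -36.850556)
θ=244°: h = r sin θ − e = -36.850556 − 12 = -48.850556
θ=244°: x = r cos θ + √(L² − h²) = -17.973217 + 79.136737 = 61.163520
θ=287°: crank pin P = (r cos θ, r sin θ) = (11.987240, -39.208495)
θ=287°: h = r sin θ − e = -39.208495 − 12 = -51.208495
θ=287°: x = r cos θ + √(L² − h²) = 11.987240 + 77.631759 = 89.618999

θ=211°: 51.7601
θ=244°: 61.1635
θ=287°: 89.6190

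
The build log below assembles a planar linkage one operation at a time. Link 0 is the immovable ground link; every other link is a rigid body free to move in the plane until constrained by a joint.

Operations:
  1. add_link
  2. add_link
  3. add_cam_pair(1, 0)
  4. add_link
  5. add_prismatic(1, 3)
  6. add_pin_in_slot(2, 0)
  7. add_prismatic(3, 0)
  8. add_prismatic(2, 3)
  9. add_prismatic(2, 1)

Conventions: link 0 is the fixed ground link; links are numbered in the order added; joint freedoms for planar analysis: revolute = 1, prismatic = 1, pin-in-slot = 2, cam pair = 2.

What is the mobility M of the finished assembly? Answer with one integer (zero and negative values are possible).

ground; <1,0,0>
#1 <2,0,0>
#2 <3,0,0>
C:1↔0 J2 <3,0,1>
#3 <4,0,1>
P:1↔3 J1 <4,1,1>
PS:2↔0 J2 <4,1,2>
P:3↔0 J1 <4,2,2>
P:2↔3 J1 <4,3,2>
P:2↔1 J1 <4,4,2>
3×3 − 2×4 − 1×2 = -1

M = -1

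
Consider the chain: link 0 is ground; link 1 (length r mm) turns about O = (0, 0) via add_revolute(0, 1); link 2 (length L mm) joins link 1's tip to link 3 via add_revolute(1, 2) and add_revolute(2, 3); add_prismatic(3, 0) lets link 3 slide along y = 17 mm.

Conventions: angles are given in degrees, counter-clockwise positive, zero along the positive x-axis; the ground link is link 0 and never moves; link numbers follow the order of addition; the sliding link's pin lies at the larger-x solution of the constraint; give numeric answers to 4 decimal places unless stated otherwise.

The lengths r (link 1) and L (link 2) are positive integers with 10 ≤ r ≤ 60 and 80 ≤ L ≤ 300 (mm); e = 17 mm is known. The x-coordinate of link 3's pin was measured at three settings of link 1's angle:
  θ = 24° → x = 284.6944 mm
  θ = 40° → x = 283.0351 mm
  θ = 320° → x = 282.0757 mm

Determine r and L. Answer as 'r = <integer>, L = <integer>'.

constraint per measurement: (x − r cos θ)² + (r sin θ − e)² = L²
subtracting the θ₁ and θ₂ equations cancels the r² and L² terms:
r = (x₁² − x₂²) / (2[(x₁cos θ₁ + e sin θ₁) − (x₂cos θ₂ + e sin θ₂)]) = 12.0001 → r = 12
L² = (x₁ − r cos θ₁)² + (r sin θ₁ − e)² = 75076.0022 → L = 274.0000 → L = 274
check at θ₃=320°: x = 282.0757 (printed 282.0757) ✓

r = 12, L = 274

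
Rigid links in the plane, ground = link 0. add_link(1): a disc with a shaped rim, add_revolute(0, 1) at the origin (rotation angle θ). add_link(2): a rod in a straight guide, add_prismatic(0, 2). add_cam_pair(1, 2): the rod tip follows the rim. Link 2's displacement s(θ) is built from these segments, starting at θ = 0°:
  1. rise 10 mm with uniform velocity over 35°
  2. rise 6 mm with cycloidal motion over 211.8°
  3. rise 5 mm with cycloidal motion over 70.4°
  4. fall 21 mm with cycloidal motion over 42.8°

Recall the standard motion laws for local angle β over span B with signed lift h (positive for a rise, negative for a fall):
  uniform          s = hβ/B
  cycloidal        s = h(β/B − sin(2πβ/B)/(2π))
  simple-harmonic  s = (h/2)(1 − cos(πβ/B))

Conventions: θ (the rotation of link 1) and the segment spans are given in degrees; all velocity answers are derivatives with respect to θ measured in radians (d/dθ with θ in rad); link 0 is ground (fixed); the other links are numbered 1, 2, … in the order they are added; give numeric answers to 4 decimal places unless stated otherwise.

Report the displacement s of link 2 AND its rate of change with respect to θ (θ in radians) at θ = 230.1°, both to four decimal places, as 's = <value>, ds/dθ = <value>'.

segment 1 (0° to 35°, uniform, h = 10) is passed completely: s = 0.0000 + (10) = 10.0000
θ = 230.1° falls in segment 2 (35° to 246.8°, cycloidal, h = 6): β = 230.1 − 35 = 195.1°, B = 211.8°; Δs = 6·(0.9212 − sin(2π·0.9212)/(2π)) = 5.9809; s = 10.0000 + 5.9809 = 15.9809
velocity in seg [35°–246.8°] (cycloidal), θ in radians: β = 195.1° = 3.4051 rad, B = 211.8° = 3.6966 rad; ds/dθ = (h/B)(1 − cos(2πβ/B)) = (6/3.6966)(1 − cos(2π·0.9212)) = 0.195145 mm/rad

s = 15.9809, ds/dθ = 0.1951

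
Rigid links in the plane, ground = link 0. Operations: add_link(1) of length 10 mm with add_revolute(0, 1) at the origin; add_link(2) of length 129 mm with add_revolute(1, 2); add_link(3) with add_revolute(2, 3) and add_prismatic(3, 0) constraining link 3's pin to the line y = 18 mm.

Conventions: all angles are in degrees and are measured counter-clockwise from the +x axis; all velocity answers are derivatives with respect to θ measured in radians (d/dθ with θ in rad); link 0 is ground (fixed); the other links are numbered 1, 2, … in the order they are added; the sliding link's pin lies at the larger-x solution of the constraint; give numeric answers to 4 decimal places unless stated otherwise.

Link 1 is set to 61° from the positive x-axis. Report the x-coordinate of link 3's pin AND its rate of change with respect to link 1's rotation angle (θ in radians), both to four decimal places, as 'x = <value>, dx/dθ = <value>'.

geometry: r = 10 mm, L = 129 mm, e = 18 mm
crank pin P = (r cos θ, r sin θ) = (4.848096, 8.746197)
h = r sin θ − e = 8.746197 − 18 = -9.253803
x = r cos θ + √(L² − h²) = 4.848096 + 128.667662 = 133.515758
dx/dθ = −r sin θ − h·r cos θ/√(L² − h²) (θ in radians; h = -9.253803) = -8.397521

x = 133.5158, dx/dθ = -8.3975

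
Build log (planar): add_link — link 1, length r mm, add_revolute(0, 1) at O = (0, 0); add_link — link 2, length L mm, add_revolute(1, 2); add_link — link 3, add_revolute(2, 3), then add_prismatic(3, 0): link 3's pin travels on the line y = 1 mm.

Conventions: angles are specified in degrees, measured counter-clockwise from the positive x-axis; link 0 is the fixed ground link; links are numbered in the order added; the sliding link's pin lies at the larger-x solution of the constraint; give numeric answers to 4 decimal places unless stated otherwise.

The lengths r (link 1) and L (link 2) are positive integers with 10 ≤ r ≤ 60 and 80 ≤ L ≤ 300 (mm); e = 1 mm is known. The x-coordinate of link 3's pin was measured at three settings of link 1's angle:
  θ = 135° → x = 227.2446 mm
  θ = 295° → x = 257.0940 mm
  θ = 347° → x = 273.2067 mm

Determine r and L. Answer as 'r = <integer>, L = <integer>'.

constraint per measurement: (x − r cos θ)² + (r sin θ − e)² = L²
subtracting the θ₁ and θ₂ equations cancels the r² and L² terms:
r = (x₁² − x₂²) / (2[(x₁cos θ₁ + e sin θ₁) − (x₂cos θ₂ + e sin θ₂)]) = 27.0001 → r = 27
L² = (x₁ − r cos θ₁)² + (r sin θ₁ − e)² = 61008.9791 → L = 247.0000 → L = 247
check at θ₃=347°: x = 273.2067 (printed 273.2067) ✓

r = 27, L = 247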